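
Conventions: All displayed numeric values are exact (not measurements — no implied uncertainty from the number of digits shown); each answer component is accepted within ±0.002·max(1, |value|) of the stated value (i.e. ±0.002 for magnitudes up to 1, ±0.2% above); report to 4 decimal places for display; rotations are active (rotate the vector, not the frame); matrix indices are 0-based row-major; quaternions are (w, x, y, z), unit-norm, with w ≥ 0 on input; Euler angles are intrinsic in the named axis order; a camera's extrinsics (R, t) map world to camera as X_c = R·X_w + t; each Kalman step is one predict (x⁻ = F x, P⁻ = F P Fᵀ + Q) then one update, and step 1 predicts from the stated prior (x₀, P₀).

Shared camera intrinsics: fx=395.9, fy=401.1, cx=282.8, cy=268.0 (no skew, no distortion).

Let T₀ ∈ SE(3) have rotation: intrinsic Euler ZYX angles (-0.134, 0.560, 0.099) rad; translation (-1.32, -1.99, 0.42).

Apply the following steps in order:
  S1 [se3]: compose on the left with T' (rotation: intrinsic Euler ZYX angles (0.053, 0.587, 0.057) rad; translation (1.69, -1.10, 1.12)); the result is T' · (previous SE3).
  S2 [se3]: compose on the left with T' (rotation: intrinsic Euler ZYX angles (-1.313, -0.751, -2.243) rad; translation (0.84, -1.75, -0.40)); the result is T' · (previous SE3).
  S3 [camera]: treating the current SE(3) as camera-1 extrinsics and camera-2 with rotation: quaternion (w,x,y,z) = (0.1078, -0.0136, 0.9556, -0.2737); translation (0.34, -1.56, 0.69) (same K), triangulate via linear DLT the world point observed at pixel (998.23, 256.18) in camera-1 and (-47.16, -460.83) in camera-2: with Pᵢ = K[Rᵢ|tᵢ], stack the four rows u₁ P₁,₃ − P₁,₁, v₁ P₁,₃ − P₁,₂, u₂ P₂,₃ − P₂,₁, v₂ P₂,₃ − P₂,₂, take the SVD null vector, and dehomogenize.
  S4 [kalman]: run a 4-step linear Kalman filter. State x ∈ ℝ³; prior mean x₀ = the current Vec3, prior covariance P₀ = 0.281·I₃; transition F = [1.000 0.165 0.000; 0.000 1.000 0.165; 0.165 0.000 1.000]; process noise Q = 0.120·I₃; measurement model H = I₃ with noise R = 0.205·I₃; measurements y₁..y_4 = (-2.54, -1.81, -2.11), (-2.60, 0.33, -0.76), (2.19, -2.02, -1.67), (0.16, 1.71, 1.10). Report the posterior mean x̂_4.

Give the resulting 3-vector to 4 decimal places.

after S1 (compose_se3): R=[0.4056 0.1794 0.8963; -0.0613 0.9837 -0.1691; -0.9120 0.0136 0.4100], t=(0.8682, -3.1571, 2.1058)
after S2 (compose_se3): R=[-0.6846 -0.4132 0.6005; -0.0525 -0.7937 -0.6061; 0.7270 -0.4465 0.5217], t=(4.2945, -0.6777, 1.0397)
after S3 (triangulate): (1.1611, -0.5704, -0.3774)
after S4 (kf_track): (0.1804, 0.2252, -0.0374)

result = (0.1804, 0.2252, -0.0374)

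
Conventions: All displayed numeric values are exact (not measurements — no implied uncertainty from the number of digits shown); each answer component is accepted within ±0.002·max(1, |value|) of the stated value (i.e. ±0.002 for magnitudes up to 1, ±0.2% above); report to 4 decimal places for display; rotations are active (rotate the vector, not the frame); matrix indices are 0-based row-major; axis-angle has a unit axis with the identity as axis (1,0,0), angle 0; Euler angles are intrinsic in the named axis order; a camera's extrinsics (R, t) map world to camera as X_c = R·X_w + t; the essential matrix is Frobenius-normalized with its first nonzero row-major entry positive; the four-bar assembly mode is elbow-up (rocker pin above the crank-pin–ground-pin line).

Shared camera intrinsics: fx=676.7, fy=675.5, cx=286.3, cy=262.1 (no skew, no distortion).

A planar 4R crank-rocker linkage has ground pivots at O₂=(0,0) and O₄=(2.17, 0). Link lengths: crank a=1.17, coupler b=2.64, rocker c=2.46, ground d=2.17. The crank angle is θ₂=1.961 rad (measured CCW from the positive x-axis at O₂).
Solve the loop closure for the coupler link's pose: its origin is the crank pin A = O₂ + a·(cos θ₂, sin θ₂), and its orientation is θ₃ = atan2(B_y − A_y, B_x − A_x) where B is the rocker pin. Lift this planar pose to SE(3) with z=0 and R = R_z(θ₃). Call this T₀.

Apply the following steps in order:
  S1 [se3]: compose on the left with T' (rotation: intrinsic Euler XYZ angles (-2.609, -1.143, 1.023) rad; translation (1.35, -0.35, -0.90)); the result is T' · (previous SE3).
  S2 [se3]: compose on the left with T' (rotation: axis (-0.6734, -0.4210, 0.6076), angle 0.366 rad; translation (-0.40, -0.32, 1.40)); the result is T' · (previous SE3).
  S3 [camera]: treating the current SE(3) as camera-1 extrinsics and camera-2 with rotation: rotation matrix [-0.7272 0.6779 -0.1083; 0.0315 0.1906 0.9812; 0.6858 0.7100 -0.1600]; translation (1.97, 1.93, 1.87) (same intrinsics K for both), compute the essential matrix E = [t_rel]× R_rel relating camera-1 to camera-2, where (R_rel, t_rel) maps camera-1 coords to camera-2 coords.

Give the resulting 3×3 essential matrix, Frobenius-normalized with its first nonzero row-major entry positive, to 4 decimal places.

matrix = [0.0181 -0.5609 0.3103; -0.0080 0.2699 -0.1273; -0.0151 -0.3354 -0.6221]

source (fourbar_fk): coupler pose = R=[0.8586 -0.5126 0.0000; 0.5126 0.8586 0.0000; 0.0000 0.0000 1.0000], t=(-0.4450, 1.0821, 0.0000)
after S1 (compose_se3): R=[0.0040 -0.4148 -0.9099; -0.8570 -0.4703 0.2107; -0.5153 0.7789 -0.3574], t=(0.8706, -1.0420, -0.0875)
after S2 (compose_se3): R=[0.2657 -0.4449 -0.8553; -0.9248 -0.3681 -0.0958; -0.2722 0.8164 -0.5092], t=(0.6617, -1.1192, 1.6925)
after S3 (essential): [0.0181 -0.5609 0.3103; -0.0080 0.2699 -0.1273; -0.0151 -0.3354 -0.6221]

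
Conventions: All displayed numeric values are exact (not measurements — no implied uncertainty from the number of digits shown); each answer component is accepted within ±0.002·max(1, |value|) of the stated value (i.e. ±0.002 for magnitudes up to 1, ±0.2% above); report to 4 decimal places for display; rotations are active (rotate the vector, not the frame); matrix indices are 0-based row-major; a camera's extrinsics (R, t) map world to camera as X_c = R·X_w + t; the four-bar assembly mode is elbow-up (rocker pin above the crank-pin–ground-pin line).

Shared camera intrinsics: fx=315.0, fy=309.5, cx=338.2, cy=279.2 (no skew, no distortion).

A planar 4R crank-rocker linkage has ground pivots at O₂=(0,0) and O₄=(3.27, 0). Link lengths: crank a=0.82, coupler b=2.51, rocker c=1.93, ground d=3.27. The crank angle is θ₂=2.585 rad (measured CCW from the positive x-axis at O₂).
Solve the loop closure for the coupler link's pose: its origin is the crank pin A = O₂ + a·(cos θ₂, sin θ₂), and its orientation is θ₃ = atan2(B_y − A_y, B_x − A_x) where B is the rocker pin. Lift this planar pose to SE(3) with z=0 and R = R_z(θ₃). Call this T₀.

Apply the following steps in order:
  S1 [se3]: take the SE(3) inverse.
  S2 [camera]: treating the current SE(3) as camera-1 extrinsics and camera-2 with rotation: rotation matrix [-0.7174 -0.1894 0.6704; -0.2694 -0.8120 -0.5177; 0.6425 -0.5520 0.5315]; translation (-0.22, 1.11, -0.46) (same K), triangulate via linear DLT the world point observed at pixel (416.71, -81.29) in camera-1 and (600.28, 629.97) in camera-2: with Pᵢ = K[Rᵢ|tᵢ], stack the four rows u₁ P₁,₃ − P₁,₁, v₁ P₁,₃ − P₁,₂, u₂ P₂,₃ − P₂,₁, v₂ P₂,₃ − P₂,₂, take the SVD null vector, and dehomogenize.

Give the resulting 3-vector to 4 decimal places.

source (fourbar_fk): coupler pose = R=[0.9596 -0.2814 0.0000; 0.2814 0.9596 0.0000; 0.0000 0.0000 1.0000], t=(-0.6962, 0.4332, 0.0000)
after S1 (invert_se3): R=[0.9596 0.2814 0.0000; -0.2814 0.9596 0.0000; 0.0000 0.0000 1.0000], t=(0.5462, -0.6116, 0.0000)
after S2 (triangulate): (0.1578, -1.1448, 1.5064)

result = (0.1578, -1.1448, 1.5064)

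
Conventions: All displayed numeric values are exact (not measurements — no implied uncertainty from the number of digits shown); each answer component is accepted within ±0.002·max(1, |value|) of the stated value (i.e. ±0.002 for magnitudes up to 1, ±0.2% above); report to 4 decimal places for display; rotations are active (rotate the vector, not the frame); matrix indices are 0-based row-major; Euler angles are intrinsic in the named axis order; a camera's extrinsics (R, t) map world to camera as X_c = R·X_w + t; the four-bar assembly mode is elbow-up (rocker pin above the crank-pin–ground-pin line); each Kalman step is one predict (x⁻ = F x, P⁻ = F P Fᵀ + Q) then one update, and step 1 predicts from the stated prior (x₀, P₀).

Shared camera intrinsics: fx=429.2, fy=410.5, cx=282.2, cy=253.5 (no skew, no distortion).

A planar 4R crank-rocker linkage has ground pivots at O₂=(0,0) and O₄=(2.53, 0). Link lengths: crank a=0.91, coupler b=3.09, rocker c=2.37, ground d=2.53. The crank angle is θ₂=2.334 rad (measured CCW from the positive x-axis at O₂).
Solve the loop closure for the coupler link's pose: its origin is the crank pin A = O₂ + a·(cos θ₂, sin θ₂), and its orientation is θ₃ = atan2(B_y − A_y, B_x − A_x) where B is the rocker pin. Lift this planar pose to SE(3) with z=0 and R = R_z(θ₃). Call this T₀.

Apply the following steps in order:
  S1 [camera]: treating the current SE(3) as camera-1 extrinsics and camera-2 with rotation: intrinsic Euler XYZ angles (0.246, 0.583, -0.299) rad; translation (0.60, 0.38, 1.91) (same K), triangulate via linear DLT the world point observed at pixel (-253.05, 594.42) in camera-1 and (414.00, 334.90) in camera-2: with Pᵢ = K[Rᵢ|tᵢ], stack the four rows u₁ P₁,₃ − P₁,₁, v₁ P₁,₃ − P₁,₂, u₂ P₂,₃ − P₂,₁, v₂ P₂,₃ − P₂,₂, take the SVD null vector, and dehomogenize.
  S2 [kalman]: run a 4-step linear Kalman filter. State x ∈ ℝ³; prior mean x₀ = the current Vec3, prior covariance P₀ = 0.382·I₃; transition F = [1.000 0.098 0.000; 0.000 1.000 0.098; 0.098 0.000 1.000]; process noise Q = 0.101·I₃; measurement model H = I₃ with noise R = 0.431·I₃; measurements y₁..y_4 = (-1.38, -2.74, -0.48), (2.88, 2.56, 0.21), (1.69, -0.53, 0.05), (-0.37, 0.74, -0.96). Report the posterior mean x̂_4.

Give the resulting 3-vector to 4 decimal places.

result = (0.5218, 0.2976, -0.2003)

source (fourbar_fk): coupler pose = R=[0.8458 -0.5336 0.0000; 0.5336 0.8458 0.0000; 0.0000 0.0000 1.0000], t=(-0.6290, 0.6576, 0.0000)
after S1 (triangulate): (-0.3616, 0.3220, 0.8874)
after S2 (kf_track): (0.5218, 0.2976, -0.2003)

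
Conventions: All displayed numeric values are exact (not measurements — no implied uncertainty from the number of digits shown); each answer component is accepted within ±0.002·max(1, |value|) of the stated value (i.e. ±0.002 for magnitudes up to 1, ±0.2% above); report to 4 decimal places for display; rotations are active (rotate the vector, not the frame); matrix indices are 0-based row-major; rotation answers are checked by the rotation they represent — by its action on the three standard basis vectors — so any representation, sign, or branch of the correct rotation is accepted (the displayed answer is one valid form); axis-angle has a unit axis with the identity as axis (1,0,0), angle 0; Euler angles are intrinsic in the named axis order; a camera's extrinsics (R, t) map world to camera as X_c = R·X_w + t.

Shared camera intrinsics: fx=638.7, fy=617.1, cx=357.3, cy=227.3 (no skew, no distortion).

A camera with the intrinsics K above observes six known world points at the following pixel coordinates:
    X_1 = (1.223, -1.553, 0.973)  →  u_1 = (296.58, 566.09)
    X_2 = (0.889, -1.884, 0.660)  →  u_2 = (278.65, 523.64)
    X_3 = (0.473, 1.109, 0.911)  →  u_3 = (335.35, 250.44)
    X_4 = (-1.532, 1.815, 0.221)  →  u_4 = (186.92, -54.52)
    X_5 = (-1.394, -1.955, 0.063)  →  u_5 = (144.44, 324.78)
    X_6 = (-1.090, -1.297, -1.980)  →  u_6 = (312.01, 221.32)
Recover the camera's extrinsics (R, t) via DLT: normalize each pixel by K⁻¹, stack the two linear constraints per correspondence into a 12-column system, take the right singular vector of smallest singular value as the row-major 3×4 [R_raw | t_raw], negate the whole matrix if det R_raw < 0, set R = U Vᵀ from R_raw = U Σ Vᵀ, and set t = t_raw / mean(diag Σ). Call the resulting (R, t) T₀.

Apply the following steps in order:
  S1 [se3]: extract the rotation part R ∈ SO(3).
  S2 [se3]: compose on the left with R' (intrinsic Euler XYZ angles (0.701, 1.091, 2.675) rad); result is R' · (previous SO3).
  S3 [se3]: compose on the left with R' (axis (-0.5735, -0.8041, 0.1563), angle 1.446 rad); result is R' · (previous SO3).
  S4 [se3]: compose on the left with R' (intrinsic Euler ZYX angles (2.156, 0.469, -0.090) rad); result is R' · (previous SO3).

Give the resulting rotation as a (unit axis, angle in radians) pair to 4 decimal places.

rotation (axis_angle) = ((-0.9654, 0.0565, -0.2546), 2.3705)

source (pnp_recover): camera pose = R=[0.7705 0.3266 -0.5474; 0.5720 -0.7332 0.3678; -0.2812 -0.5965 -0.7517], t=(-0.3400, 0.3300, 4.7498)
after S1 (rot_of_se3): [0.7705 0.3266 -0.5474; 0.5720 -0.7332 0.3678; -0.2812 -0.5965 -0.7517]
after S2 (compose_so3): [-0.6859 -0.5115 -0.5176; -0.5828 0.8121 -0.0303; 0.4358 0.2808 -0.8551]
after S3 (compose_so3): [-0.8098 -0.2552 0.5283; -0.5857 0.4039 -0.7027; -0.0341 -0.8785 -0.4765]
after S4 (compose_so3): [0.8832 0.0837 0.4615; -0.2712 -0.7117 0.6481; 0.3827 -0.6975 -0.6058]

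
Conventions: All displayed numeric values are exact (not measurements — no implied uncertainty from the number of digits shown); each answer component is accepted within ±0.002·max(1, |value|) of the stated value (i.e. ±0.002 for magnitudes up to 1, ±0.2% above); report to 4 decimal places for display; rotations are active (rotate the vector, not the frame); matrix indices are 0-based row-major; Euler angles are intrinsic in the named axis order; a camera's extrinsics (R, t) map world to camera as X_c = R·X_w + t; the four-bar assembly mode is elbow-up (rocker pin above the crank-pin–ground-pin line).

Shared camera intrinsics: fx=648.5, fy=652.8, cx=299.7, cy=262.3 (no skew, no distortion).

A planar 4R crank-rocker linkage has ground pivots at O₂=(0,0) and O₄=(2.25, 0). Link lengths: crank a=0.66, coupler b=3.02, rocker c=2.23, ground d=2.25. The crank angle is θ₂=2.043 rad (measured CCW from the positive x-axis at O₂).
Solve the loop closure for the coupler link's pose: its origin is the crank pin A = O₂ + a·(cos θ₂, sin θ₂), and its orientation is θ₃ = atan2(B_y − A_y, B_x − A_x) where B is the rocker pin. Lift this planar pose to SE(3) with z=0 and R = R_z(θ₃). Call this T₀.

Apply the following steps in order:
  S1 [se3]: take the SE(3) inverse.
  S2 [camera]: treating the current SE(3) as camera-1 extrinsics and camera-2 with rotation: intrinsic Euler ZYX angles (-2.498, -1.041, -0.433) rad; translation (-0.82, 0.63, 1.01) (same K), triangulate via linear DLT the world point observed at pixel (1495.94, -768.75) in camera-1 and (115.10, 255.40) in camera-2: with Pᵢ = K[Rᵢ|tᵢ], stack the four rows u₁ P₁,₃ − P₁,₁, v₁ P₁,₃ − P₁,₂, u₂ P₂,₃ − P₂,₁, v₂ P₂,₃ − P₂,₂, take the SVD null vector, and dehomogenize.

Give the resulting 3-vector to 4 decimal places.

result = (1.2797, 0.3761, 0.6564)

source (fourbar_fk): coupler pose = R=[0.8392 -0.5438 0.0000; 0.5438 0.8392 0.0000; 0.0000 0.0000 1.0000], t=(-0.3002, 0.5878, 0.0000)
after S1 (invert_se3): R=[0.8392 0.5438 0.0000; -0.5438 0.8392 0.0000; 0.0000 0.0000 1.0000], t=(-0.0677, -0.6565, 0.0000)
after S2 (triangulate): (1.2797, 0.3761, 0.6564)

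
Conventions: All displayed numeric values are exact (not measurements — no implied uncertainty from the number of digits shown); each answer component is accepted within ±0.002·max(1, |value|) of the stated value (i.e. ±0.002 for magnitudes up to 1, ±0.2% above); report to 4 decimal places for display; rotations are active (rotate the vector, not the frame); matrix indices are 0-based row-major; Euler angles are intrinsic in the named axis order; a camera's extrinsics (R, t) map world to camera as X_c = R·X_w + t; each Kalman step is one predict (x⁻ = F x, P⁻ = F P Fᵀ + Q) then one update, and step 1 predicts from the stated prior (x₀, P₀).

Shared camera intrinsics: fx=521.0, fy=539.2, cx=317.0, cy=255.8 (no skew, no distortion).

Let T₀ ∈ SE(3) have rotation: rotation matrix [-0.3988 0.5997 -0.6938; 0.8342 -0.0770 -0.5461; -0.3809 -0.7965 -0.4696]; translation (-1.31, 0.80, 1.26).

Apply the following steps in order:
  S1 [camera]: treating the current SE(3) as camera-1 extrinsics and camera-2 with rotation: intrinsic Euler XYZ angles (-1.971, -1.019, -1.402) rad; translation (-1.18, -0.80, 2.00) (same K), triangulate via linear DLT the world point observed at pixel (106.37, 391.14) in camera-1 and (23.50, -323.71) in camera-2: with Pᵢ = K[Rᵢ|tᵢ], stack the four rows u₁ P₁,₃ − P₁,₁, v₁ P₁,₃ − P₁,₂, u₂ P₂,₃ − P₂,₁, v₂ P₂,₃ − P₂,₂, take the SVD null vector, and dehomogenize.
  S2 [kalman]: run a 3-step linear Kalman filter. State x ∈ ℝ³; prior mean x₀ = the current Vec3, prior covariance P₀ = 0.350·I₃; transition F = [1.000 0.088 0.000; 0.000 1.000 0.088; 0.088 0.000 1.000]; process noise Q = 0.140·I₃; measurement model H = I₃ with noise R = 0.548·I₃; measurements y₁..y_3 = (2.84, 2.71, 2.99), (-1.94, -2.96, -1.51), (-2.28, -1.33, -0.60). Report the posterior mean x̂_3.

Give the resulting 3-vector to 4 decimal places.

after S1 (triangulate): (-0.7343, -0.6625, -0.6549)
after S2 (kf_track): (-1.1606, -1.0155, -0.3440)

result = (-1.1606, -1.0155, -0.3440)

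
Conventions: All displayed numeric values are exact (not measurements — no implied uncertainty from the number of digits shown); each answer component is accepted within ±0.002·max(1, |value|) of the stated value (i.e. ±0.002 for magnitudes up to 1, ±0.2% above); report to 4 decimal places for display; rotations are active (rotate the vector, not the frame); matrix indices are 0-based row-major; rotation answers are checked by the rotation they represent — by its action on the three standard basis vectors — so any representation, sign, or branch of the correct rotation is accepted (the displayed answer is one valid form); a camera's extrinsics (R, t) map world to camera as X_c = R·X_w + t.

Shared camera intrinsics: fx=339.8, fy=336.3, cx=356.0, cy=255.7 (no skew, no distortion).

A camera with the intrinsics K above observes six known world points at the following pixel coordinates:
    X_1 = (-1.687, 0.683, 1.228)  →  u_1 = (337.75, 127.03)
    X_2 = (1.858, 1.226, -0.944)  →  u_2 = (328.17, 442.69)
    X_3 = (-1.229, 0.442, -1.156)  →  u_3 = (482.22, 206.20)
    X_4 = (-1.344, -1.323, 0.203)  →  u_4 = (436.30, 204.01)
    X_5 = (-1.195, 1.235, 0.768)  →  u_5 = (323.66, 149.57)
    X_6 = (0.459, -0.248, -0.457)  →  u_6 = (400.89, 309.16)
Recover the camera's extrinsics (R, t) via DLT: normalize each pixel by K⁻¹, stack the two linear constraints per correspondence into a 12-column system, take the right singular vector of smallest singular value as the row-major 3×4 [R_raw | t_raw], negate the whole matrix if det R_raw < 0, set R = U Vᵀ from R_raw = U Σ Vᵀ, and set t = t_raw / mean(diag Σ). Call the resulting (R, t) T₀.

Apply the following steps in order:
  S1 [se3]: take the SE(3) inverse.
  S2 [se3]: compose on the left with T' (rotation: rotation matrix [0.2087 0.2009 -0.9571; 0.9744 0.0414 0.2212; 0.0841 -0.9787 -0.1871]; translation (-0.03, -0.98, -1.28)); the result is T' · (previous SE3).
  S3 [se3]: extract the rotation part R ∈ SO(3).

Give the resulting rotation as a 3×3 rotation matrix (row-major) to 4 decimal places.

source (pnp_recover): camera pose = R=[-0.3843 -0.5424 -0.7471; 0.9181 -0.1394 -0.3711; 0.0971 -0.8285 0.5515], t=(0.3700, 0.1801, 5.0703)
after S1 (invert_se3): R=[-0.3843 0.9181 0.0971; -0.5424 -0.1394 -0.8285; -0.7471 -0.3711 0.5515], t=(-0.5154, 4.4265, -2.4531)
after S2 (compose_se3): R=[0.5259 0.5188 -0.6740; -0.5622 0.8067 0.1823; 0.6383 0.2831 0.7159], t=(3.0996, -1.8414, -5.1968)
after S3 (rot_of_se3): [0.5259 0.5188 -0.6740; -0.5622 0.8067 0.1823; 0.6383 0.2831 0.7159]

rotation (matrix) = ((0.5259, 0.5188, -0.6740), (-0.5622, 0.8067, 0.1823), (0.6383, 0.2831, 0.7159))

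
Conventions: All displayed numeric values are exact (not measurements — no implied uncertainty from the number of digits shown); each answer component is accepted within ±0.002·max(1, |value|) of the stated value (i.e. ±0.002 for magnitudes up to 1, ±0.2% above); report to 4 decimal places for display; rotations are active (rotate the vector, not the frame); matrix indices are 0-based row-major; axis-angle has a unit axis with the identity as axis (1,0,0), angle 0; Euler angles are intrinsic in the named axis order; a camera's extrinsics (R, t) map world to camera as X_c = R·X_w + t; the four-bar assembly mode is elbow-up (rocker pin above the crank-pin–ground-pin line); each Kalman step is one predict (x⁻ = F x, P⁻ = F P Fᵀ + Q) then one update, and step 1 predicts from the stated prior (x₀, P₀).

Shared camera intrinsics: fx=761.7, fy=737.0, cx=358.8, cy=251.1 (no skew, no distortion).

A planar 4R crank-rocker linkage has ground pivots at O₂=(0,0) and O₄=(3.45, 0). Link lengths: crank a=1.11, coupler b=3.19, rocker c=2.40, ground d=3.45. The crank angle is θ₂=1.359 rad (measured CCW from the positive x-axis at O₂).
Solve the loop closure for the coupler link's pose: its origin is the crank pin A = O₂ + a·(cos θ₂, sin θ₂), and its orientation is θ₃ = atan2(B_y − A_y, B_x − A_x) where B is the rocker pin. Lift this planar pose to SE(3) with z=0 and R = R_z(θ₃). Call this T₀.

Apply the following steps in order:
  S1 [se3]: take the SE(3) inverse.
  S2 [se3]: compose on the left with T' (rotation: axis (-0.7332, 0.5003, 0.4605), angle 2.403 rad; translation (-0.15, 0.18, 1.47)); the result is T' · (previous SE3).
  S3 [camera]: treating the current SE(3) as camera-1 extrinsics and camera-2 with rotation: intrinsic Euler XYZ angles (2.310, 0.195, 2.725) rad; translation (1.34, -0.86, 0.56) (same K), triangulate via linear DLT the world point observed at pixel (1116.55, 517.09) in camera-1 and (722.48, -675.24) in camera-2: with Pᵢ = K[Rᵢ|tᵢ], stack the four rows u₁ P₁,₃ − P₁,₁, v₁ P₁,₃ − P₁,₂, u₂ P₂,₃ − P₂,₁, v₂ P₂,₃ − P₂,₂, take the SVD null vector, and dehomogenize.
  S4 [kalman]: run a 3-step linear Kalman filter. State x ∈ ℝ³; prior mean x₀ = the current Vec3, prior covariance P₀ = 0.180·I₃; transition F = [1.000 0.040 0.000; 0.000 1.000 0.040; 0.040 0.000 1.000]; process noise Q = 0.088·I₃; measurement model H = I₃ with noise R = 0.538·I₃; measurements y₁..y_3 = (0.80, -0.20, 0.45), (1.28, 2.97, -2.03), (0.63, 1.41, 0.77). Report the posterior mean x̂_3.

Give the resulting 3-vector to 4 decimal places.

source (fourbar_fk): coupler pose = R=[0.9138 -0.4062 0.0000; 0.4062 0.9138 0.0000; 0.0000 0.0000 1.0000], t=(0.2333, 1.0852, 0.0000)
after S1 (invert_se3): R=[0.9138 0.4062 0.0000; -0.4062 0.9138 0.0000; 0.0000 0.0000 1.0000], t=(-0.6540, -0.8969, 0.0000)
after S2 (compose_se3): R=[0.5640 -0.7869 -0.2505; -0.1763 -0.4110 0.8944; -0.8068 -0.4603 -0.3705], t=(0.5723, 0.6672, 2.1578)
after S3 (triangulate): (1.0533, -0.4519, -0.1168)
after S4 (kf_track): (0.9612, 0.9458, -0.0813)

result = (0.9612, 0.9458, -0.0813)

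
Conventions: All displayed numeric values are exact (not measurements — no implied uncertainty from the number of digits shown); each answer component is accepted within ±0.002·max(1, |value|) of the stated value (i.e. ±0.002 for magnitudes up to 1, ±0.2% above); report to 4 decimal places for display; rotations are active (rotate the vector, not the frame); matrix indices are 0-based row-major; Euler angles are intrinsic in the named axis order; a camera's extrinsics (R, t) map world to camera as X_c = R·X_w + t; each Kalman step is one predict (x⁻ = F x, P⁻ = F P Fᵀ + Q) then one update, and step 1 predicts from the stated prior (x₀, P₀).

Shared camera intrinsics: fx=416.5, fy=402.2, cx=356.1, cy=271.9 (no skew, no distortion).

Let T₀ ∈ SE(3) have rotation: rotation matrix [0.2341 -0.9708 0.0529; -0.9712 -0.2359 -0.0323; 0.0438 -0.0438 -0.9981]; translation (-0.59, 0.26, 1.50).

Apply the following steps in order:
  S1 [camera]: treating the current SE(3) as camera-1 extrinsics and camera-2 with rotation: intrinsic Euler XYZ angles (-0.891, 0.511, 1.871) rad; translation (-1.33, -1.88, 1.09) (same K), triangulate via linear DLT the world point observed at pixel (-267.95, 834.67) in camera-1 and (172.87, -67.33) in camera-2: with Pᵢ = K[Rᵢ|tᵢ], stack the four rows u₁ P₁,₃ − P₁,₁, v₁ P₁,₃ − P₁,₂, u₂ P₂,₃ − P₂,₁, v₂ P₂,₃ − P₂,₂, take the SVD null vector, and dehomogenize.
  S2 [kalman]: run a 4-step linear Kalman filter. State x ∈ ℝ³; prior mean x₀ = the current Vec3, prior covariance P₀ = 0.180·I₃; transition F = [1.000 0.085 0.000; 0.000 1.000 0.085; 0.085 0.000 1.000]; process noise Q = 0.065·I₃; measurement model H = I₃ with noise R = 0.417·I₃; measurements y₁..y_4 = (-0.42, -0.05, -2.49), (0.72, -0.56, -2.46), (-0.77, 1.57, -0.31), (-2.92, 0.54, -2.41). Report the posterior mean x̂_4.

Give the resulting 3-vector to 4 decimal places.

result = (-1.2135, 0.2886, -1.4505)

after S1 (triangulate): (-0.7493, 0.2511, 0.8129)
after S2 (kf_track): (-1.2135, 0.2886, -1.4505)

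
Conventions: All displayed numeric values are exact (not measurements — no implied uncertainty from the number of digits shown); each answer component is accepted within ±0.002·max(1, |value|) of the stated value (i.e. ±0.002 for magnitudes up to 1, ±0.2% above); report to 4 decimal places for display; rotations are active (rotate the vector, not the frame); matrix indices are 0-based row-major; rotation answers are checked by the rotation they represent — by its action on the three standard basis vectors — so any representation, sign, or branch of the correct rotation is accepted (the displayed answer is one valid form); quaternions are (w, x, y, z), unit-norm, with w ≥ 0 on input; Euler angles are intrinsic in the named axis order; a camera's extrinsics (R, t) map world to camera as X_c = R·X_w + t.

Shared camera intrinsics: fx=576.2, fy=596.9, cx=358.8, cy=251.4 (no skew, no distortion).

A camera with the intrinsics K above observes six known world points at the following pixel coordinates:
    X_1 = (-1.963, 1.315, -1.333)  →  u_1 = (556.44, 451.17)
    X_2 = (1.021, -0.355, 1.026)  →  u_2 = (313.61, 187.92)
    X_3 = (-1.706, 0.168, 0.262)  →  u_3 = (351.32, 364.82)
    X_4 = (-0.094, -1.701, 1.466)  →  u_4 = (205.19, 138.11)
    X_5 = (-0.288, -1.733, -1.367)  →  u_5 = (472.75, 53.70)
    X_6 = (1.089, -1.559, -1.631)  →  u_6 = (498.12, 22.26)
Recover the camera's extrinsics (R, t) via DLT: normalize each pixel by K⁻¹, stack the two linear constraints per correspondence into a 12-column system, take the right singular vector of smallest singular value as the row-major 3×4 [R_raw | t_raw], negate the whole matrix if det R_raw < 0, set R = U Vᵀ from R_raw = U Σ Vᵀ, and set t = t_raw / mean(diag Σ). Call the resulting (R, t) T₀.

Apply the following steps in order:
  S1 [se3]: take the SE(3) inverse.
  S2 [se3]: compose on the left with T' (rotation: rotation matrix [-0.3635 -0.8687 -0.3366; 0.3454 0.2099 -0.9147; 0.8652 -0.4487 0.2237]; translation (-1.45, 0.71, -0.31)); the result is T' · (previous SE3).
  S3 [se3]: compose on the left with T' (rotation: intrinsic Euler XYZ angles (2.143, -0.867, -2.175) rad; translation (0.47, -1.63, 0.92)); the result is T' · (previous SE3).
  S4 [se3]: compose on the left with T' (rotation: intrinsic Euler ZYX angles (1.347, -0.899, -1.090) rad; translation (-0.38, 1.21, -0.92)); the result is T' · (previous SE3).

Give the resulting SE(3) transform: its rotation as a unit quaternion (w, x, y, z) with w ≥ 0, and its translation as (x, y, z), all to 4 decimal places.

source (pnp_recover): camera pose = R=[0.1363 0.3420 -0.9298; -0.5658 0.7972 0.2104; 0.8132 0.4974 0.3022], t=(0.3500, -0.1500, 6.5097)
after S1 (invert_se3): R=[0.1363 -0.5658 0.8132; 0.3420 0.7972 0.4974; -0.9298 0.2104 0.3022], t=(-5.4261, -3.2383, -1.6101)
after S2 (compose_se3): R=[-0.0337 -0.5577 -0.8294; 0.9693 -0.2205 0.1089; -0.2436 -0.8002 0.5480], t=(3.8772, -0.3710, -3.9119)
after S3 (compose_se3): R=[0.7143 0.6977 -0.0549; -0.1079 0.0323 -0.9936; -0.6915 0.7157 0.0983], t=(1.8294, 3.7194, 0.8208)
after S4 (compose_se3): R=[0.7840 -0.5894 0.1946; 0.4574 0.3368 -0.8230; 0.4196 0.7343 0.5337], t=(-2.0073, 5.0905, -1.3043)

rotation (quat) = (0.8146, 0.4779, -0.0690, 0.3213), translation = (-2.0073, 5.0905, -1.3043)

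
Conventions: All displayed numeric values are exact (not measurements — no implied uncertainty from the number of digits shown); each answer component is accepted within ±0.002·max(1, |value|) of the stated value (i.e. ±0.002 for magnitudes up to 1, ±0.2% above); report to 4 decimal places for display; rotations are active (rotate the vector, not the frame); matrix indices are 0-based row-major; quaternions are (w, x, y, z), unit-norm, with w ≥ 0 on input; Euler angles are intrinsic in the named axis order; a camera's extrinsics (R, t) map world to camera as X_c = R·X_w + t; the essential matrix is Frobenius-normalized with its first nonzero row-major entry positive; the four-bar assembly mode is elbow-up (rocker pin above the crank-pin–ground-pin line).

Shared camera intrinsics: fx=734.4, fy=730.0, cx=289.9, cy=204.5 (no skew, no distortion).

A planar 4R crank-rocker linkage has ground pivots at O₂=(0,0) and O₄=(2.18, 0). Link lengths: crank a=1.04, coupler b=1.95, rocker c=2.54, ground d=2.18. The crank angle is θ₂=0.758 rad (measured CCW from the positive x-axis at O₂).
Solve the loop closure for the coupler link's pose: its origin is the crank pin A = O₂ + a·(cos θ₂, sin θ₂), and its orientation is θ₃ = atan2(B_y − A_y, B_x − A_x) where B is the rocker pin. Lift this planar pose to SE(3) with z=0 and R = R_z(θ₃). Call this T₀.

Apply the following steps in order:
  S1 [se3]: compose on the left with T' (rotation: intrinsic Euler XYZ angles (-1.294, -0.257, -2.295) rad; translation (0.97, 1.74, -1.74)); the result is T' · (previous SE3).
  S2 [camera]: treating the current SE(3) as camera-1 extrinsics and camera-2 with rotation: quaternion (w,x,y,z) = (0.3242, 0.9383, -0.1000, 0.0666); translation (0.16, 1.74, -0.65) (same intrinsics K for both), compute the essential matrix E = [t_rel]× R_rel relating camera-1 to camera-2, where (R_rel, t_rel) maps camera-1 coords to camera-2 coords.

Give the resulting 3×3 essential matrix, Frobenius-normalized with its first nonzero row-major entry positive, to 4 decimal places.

source (fourbar_fk): coupler pose = R=[0.4329 -0.9014 0.0000; 0.9014 0.4329 0.0000; 0.0000 0.0000 1.0000], t=(0.7553, 0.7150, 0.0000)
after S1 (compose_se3): R=[0.3756 0.8912 -0.2542; -0.1569 0.3314 0.9303; 0.9134 -0.3096 0.2643], t=(1.0040, 1.4645, -0.7377)
after S2 (essential): [0.4428 -0.4947 -0.1531; -0.1732 0.1320 -0.1072; -0.2056 -0.0385 -0.6581]

matrix = [0.4428 -0.4947 -0.1531; -0.1732 0.1320 -0.1072; -0.2056 -0.0385 -0.6581]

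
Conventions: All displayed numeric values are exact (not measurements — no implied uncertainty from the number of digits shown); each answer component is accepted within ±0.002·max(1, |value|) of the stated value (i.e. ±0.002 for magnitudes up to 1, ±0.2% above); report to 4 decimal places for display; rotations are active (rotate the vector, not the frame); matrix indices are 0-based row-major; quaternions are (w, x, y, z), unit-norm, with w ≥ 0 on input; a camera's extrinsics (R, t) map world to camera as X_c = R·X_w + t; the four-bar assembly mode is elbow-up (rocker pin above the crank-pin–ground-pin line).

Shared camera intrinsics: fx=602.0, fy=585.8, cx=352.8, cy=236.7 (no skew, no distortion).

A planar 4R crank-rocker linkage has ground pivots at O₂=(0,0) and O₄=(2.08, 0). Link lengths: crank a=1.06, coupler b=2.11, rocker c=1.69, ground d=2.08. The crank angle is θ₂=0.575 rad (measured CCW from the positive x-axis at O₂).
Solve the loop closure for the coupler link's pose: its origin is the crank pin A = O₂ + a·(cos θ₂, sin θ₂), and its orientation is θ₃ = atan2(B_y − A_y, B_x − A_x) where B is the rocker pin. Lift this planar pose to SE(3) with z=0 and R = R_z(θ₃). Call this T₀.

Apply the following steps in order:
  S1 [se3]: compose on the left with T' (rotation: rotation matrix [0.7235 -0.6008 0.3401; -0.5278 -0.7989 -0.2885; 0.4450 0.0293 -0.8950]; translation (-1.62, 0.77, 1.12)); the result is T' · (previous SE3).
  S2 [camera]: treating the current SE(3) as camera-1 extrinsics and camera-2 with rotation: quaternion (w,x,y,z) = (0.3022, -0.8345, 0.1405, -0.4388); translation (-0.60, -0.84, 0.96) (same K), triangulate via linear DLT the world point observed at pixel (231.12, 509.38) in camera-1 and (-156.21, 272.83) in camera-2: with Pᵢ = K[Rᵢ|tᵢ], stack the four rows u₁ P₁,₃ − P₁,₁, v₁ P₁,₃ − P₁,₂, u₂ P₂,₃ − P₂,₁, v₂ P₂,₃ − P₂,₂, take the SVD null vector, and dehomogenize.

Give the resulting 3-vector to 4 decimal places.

result = (-0.4185, -1.5294, -1.1210)

source (fourbar_fk): coupler pose = R=[0.8883 -0.4592 0.0000; 0.4592 0.8883 0.0000; 0.0000 0.0000 1.0000], t=(0.8895, 0.5765, 0.0000)
after S1 (compose_se3): R=[0.3668 -0.8659 0.3401; -0.8357 -0.4673 -0.2885; 0.4088 -0.1784 -0.8950], t=(-1.3228, -0.1600, 1.5327)
after S2 (triangulate): (-0.4185, -1.5294, -1.1210)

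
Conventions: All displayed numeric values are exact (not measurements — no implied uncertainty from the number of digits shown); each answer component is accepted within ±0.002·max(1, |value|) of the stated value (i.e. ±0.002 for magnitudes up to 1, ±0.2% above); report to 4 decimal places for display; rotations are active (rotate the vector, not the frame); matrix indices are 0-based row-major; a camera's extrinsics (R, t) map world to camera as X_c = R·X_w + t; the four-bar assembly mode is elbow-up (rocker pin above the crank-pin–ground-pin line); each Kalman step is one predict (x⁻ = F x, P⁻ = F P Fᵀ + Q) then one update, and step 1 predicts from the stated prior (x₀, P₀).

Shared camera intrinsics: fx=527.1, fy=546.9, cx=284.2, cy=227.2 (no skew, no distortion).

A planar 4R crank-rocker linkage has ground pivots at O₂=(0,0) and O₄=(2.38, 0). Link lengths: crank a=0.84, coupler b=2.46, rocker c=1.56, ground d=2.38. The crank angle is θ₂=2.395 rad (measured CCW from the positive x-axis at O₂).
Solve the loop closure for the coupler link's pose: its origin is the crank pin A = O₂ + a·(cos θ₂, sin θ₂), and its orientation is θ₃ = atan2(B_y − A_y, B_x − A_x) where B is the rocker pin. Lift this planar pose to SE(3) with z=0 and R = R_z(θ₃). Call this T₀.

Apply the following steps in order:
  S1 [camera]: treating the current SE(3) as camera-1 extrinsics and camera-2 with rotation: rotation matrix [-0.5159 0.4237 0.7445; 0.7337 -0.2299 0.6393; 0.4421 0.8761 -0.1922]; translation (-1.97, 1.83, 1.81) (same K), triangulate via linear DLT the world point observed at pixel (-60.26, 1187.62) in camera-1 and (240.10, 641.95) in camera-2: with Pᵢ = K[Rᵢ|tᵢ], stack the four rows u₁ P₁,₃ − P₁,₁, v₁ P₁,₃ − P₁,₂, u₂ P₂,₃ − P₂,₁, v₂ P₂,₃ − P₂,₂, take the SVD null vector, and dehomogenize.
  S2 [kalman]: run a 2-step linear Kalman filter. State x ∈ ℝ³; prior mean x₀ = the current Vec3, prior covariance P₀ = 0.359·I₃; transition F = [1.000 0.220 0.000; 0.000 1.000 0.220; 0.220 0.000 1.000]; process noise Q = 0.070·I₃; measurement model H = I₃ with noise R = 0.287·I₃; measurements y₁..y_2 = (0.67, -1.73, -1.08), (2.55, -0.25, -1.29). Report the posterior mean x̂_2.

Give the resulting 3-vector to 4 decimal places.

result = (1.3421, -0.2296, -0.5494)

source (fourbar_fk): coupler pose = R=[0.9410 -0.3385 0.0000; 0.3385 0.9410 0.0000; 0.0000 0.0000 1.0000], t=(-0.6166, 0.5705, 0.0000)
after S1 (triangulate): (0.3579, 1.9194, 1.4223)
after S2 (kf_track): (1.3421, -0.2296, -0.5494)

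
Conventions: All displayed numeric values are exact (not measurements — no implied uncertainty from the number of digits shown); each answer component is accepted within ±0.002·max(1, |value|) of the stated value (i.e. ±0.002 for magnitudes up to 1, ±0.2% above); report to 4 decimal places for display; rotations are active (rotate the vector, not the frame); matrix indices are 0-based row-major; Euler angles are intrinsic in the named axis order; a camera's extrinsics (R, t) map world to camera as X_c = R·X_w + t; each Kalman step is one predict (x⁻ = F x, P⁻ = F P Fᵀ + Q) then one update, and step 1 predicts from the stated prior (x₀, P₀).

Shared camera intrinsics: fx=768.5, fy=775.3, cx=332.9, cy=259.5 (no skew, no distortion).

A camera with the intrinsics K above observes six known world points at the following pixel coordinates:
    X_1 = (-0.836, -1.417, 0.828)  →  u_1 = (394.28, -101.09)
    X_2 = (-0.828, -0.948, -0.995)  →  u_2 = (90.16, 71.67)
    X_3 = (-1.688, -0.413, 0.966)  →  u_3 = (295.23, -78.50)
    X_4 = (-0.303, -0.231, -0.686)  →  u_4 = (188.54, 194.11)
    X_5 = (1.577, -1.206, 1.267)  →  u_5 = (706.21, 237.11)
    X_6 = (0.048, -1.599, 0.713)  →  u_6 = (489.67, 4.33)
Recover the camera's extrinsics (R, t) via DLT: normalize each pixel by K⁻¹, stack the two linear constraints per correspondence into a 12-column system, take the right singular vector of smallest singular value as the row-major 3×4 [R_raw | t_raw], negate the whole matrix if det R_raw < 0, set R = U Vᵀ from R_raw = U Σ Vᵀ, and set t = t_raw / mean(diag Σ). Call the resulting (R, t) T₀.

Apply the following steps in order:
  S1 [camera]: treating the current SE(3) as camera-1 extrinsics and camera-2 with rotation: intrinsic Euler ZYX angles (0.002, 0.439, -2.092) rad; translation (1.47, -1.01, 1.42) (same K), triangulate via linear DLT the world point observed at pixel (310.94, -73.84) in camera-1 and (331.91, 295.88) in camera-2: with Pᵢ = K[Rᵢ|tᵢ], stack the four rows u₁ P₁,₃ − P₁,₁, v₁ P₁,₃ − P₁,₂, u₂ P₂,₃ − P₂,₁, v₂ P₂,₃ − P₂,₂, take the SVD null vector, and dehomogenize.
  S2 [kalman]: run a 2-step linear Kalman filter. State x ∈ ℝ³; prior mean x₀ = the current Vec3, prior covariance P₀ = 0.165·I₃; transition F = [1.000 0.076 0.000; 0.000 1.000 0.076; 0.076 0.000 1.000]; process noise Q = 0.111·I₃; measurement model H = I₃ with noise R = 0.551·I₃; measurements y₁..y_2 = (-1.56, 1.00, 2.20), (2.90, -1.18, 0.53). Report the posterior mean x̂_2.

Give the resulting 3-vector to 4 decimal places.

result = (-0.0316, -0.2298, 1.0276)

source (pnp_recover): camera pose = R=[0.5554 -0.2311 0.7988; 0.8072 0.3806 -0.4512; -0.1998 0.8954 0.3980], t=(-0.1900, -0.3600, 4.9589)
after S1 (triangulate): (-1.5753, -0.4603, 1.0117)
after S2 (kf_track): (-0.0316, -0.2298, 1.0276)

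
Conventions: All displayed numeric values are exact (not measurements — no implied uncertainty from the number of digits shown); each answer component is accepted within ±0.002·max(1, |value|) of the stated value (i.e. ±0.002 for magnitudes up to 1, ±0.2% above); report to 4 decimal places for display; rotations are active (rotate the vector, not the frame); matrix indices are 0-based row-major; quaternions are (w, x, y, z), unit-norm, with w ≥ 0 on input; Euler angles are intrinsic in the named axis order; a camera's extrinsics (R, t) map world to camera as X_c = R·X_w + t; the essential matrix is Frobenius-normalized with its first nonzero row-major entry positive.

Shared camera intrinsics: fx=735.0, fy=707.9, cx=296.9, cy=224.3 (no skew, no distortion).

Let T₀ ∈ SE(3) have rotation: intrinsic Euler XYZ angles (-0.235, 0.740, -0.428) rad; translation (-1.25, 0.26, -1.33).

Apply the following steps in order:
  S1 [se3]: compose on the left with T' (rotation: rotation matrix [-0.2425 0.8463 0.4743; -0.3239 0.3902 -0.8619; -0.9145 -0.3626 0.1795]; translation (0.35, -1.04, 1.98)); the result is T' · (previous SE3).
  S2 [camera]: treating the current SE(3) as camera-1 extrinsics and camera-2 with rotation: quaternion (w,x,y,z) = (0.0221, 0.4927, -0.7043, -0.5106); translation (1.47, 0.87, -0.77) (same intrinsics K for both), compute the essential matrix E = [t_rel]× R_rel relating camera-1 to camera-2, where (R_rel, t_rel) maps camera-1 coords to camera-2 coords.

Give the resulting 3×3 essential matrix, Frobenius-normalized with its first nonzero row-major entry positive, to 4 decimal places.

matrix = [0.5684 0.0308 -0.0045; 0.2232 0.3602 -0.4572; -0.3554 0.2328 -0.3269]

after S1 (compose_se3): R=[-0.8625 0.3898 0.3226; 0.0001 0.6377 -0.7703; -0.5060 -0.6644 -0.5501], t=(0.2424, 0.6126, 2.7901)
after S2 (essential): [0.5684 0.0308 -0.0045; 0.2232 0.3602 -0.4572; -0.3554 0.2328 -0.3269]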